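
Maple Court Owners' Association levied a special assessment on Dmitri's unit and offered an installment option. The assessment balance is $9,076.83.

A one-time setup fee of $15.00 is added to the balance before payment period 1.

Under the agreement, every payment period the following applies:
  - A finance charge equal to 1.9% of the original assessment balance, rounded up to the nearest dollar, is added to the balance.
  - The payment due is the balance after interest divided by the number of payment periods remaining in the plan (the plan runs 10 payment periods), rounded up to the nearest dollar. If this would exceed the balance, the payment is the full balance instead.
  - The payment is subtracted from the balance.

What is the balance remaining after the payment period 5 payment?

# | Opening | Interest | Payment | End bal
1 | $9,091.83 | $173.00 | $927.00 | $8,337.83
2 | $8,337.83 | $173.00 | $946.00 | $7,564.83
3 | $7,564.83 | $173.00 | $968.00 | $6,769.83
4 | $6,769.83 | $173.00 | $992.00 | $5,950.83
5 | $5,950.83 | $173.00 | $1,021.00 | $5,102.83

$5,102.83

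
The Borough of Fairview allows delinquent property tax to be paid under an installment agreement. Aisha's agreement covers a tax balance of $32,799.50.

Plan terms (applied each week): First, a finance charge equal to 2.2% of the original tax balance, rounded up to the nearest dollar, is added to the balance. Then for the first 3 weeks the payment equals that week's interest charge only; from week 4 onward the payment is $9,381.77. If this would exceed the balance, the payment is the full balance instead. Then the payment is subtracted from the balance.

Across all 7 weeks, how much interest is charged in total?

Week 1: opening $32,799.50; interest $722.00 → $33,521.50; payment $722.00; balance $32,799.50
Week 2: opening $32,799.50; interest $722.00 → $33,521.50; payment $722.00; balance $32,799.50
Week 3: opening $32,799.50; interest $722.00 → $33,521.50; payment $722.00; balance $32,799.50
Week 4: opening $32,799.50; interest $722.00 → $33,521.50; payment $9,381.77; balance $24,139.73
Week 5: opening $24,139.73; interest $722.00 → $24,861.73; payment $9,381.77; balance $15,479.96
Week 6: opening $15,479.96; interest $722.00 → $16,201.96; payment $9,381.77; balance $6,820.19
Week 7: opening $6,820.19; interest $722.00 → $7,542.19; payment $7,542.19; balance $0.00
Total interest: $722.00 + $722.00 + $722.00 + $722.00 + $722.00 + $722.00 + $722.00 = $5,054.00

$5,054.00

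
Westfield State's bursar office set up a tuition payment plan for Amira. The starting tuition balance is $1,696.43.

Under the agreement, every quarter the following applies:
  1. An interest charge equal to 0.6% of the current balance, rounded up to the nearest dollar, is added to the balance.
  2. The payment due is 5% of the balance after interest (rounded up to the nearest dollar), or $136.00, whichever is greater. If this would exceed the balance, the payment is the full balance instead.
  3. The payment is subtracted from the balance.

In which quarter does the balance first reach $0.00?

14

Quarter 1: opening $1,696.43; interest $11.00 → $1,707.43; payment $136.00; balance $1,571.43
Quarter 2: opening $1,571.43; interest $10.00 → $1,581.43; payment $136.00; balance $1,445.43
Quarter 3: opening $1,445.43; interest $9.00 → $1,454.43; payment $136.00; balance $1,318.43
Quarter 4: opening $1,318.43; interest $8.00 → $1,326.43; payment $136.00; balance $1,190.43
Quarter 5: opening $1,190.43; interest $8.00 → $1,198.43; payment $136.00; balance $1,062.43
Quarter 6: opening $1,062.43; interest $7.00 → $1,069.43; payment $136.00; balance $933.43
Quarter 7: opening $933.43; interest $6.00 → $939.43; payment $136.00; balance $803.43
Quarter 8: opening $803.43; interest $5.00 → $808.43; payment $136.00; balance $672.43
Quarter 9: opening $672.43; interest $5.00 → $677.43; payment $136.00; balance $541.43
Quarter 10: opening $541.43; interest $4.00 → $545.43; payment $136.00; balance $409.43
Quarter 11: opening $409.43; interest $3.00 → $412.43; payment $136.00; balance $276.43
Quarter 12: opening $276.43; interest $2.00 → $278.43; payment $136.00; balance $142.43
Quarter 13: opening $142.43; interest $1.00 → $143.43; payment $136.00; balance $7.43
Quarter 14: opening $7.43; interest $1.00 → $8.43; payment $8.43; balance $0.00
Balance reaches $0.00 in quarter 14.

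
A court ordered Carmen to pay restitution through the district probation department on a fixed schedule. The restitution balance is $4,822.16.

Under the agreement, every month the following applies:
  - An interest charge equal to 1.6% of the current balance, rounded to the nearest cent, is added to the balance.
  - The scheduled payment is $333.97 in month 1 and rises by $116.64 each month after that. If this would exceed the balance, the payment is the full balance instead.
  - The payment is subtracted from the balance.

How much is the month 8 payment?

$426.72

Month 1: opening $4,822.16; interest $77.15 → $4,899.31; payment $333.97; balance $4,565.34
Month 2: opening $4,565.34; interest $73.05 → $4,638.39; payment $450.61; balance $4,187.78
Month 3: opening $4,187.78; interest $67.00 → $4,254.78; payment $567.25; balance $3,687.53
Month 4: opening $3,687.53; interest $59.00 → $3,746.53; payment $683.89; balance $3,062.64
Month 5: opening $3,062.64; interest $49.00 → $3,111.64; payment $800.53; balance $2,311.11
Month 6: opening $2,311.11; interest $36.98 → $2,348.09; payment $917.17; balance $1,430.92
Month 7: opening $1,430.92; interest $22.89 → $1,453.81; payment $1,033.81; balance $420.00
Month 8: opening $420.00; interest $6.72 → $426.72; payment $426.72; balance $0.00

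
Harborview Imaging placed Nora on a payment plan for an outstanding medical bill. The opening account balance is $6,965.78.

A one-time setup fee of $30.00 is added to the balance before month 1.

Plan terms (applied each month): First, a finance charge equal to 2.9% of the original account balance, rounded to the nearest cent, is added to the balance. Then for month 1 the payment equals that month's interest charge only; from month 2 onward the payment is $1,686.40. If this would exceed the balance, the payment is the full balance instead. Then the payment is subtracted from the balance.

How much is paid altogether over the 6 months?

$8,207.84

Month 1: $6,995.78 +$202.01 interest = $7,197.79; pay $202.01 → $6,995.78
Month 2: $6,995.78 +$202.01 interest = $7,197.79; pay $1,686.40 → $5,511.39
Month 3: $5,511.39 +$202.01 interest = $5,713.40; pay $1,686.40 → $4,027.00
Month 4: $4,027.00 +$202.01 interest = $4,229.01; pay $1,686.40 → $2,542.61
Month 5: $2,542.61 +$202.01 interest = $2,744.62; pay $1,686.40 → $1,058.22
Month 6: $1,058.22 +$202.01 interest = $1,260.23; pay $1,260.23 → $0.00
Total paid: $8,207.84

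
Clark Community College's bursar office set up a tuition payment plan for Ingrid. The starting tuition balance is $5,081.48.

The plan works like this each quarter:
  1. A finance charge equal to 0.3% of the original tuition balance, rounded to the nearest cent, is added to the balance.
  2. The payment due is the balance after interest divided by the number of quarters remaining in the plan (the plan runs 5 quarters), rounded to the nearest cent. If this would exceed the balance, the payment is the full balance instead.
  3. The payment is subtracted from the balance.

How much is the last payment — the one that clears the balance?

Quarter 1: opening $5,081.48; interest $15.24 → $5,096.72; payment $1,019.34; balance $4,077.38
Quarter 2: opening $4,077.38; interest $15.24 → $4,092.62; payment $1,023.16; balance $3,069.46
Quarter 3: opening $3,069.46; interest $15.24 → $3,084.70; payment $1,028.23; balance $2,056.47
Quarter 4: opening $2,056.47; interest $15.24 → $2,071.71; payment $1,035.86; balance $1,035.85
Quarter 5: opening $1,035.85; interest $15.24 → $1,051.09; payment $1,051.09; balance $0.00

$1,051.09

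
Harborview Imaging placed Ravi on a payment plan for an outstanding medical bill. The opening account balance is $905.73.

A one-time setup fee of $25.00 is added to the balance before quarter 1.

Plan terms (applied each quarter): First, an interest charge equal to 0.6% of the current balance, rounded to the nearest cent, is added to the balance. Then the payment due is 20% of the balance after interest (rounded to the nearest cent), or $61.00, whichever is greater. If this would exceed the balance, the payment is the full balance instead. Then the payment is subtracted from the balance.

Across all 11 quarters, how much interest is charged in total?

$24.83

Quarter 1: $930.73 +$5.58 interest = $936.31; pay $187.26 → $749.05
Quarter 2: $749.05 +$4.49 interest = $753.54; pay $150.71 → $602.83
Quarter 3: $602.83 +$3.62 interest = $606.45; pay $121.29 → $485.16
Quarter 4: $485.16 +$2.91 interest = $488.07; pay $97.61 → $390.46
Quarter 5: $390.46 +$2.34 interest = $392.80; pay $78.56 → $314.24
Quarter 6: $314.24 +$1.89 interest = $316.13; pay $63.23 → $252.90
Quarter 7: $252.90 +$1.52 interest = $254.42; pay $61.00 → $193.42
Quarter 8: $193.42 +$1.16 interest = $194.58; pay $61.00 → $133.58
Quarter 9: $133.58 +$0.80 interest = $134.38; pay $61.00 → $73.38
Quarter 10: $73.38 +$0.44 interest = $73.82; pay $61.00 → $12.82
Quarter 11: $12.82 +$0.08 interest = $12.90; pay $12.90 → $0.00
Total interest: $5.58 + $4.49 + $3.62 + $2.91 + $2.34 + $1.89 + $1.52 + $1.16 + $0.80 + $0.44 + $0.08 = $24.83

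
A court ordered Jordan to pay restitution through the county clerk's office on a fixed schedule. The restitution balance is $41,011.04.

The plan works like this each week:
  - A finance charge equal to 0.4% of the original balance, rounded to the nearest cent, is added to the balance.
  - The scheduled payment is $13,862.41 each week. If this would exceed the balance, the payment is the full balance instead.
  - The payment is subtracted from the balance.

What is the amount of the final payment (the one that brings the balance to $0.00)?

$13,778.34

# | Opening | Interest | Payment | End bal
1 | $41,011.04 | $164.04 | $13,862.41 | $27,312.67
2 | $27,312.67 | $164.04 | $13,862.41 | $13,614.30
3 | $13,614.30 | $164.04 | $13,778.34 | $0.00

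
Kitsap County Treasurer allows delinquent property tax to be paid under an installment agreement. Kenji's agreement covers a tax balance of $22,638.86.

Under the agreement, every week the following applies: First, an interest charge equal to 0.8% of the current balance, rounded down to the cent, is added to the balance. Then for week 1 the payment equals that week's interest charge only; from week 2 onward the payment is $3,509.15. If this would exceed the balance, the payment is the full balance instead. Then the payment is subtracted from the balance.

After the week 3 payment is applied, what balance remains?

$15,956.15

# | Opening | Interest | Payment | End bal
1 | $22,638.86 | $181.11 | $181.11 | $22,638.86
2 | $22,638.86 | $181.11 | $3,509.15 | $19,310.82
3 | $19,310.82 | $154.48 | $3,509.15 | $15,956.15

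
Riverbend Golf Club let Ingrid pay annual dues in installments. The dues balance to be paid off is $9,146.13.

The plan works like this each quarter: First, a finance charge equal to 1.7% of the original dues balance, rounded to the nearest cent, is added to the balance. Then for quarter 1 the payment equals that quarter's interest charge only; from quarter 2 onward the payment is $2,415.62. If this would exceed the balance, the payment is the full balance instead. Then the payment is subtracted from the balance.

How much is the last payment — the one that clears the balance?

Quarter 1: $9,146.13 +$155.48 interest = $9,301.61; pay $155.48 → $9,146.13
Quarter 2: $9,146.13 +$155.48 interest = $9,301.61; pay $2,415.62 → $6,885.99
Quarter 3: $6,885.99 +$155.48 interest = $7,041.47; pay $2,415.62 → $4,625.85
Quarter 4: $4,625.85 +$155.48 interest = $4,781.33; pay $2,415.62 → $2,365.71
Quarter 5: $2,365.71 +$155.48 interest = $2,521.19; pay $2,415.62 → $105.57
Quarter 6: $105.57 +$155.48 interest = $261.05; pay $261.05 → $0.00

$261.05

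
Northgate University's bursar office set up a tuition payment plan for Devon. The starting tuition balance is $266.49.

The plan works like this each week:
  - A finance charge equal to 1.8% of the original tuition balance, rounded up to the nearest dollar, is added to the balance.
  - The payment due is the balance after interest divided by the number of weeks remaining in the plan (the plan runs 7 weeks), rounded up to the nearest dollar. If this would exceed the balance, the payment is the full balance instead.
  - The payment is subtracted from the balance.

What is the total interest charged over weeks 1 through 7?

# | Opening | Interest | Payment | End bal
1 | $266.49 | $5.00 | $39.00 | $232.49
2 | $232.49 | $5.00 | $40.00 | $197.49
3 | $197.49 | $5.00 | $41.00 | $161.49
4 | $161.49 | $5.00 | $42.00 | $124.49
5 | $124.49 | $5.00 | $44.00 | $85.49
6 | $85.49 | $5.00 | $46.00 | $44.49
7 | $44.49 | $5.00 | $49.49 | $0.00
Total interest: $5.00 + $5.00 + $5.00 + $5.00 + $5.00 + $5.00 + $5.00 = $35.00

$35.00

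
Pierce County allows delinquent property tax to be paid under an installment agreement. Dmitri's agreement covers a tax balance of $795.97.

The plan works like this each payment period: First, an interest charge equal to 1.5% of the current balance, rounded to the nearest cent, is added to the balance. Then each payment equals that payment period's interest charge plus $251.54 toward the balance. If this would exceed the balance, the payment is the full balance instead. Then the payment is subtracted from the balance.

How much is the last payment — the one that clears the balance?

Payment period 1: opening $795.97; interest $11.94 → $807.91; payment $263.48; balance $544.43
Payment period 2: opening $544.43; interest $8.17 → $552.60; payment $259.71; balance $292.89
Payment period 3: opening $292.89; interest $4.39 → $297.28; payment $255.93; balance $41.35
Payment period 4: opening $41.35; interest $0.62 → $41.97; payment $41.97; balance $0.00

$41.97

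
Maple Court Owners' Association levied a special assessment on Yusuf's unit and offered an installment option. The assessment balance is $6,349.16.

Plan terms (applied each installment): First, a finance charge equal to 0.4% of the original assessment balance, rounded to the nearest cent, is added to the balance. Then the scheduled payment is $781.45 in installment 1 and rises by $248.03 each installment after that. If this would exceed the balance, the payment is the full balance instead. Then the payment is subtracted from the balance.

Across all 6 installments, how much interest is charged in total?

$152.40

# | Opening | Interest | Payment | End bal
1 | $6,349.16 | $25.40 | $781.45 | $5,593.11
2 | $5,593.11 | $25.40 | $1,029.48 | $4,589.03
3 | $4,589.03 | $25.40 | $1,277.51 | $3,336.92
4 | $3,336.92 | $25.40 | $1,525.54 | $1,836.78
5 | $1,836.78 | $25.40 | $1,773.57 | $88.61
6 | $88.61 | $25.40 | $114.01 | $0.00
Total interest: $25.40 + $25.40 + $25.40 + $25.40 + $25.40 + $25.40 = $152.40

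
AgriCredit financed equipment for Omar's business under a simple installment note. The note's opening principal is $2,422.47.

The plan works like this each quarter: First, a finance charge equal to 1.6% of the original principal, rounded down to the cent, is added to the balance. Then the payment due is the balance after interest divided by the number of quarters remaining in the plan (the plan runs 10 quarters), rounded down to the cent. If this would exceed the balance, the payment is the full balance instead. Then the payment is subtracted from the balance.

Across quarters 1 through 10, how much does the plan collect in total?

$2,809.97

Quarter 1: opening $2,422.47; interest $38.75 → $2,461.22; payment $246.12; balance $2,215.10
Quarter 2: opening $2,215.10; interest $38.75 → $2,253.85; payment $250.42; balance $2,003.43
Quarter 3: opening $2,003.43; interest $38.75 → $2,042.18; payment $255.27; balance $1,786.91
Quarter 4: opening $1,786.91; interest $38.75 → $1,825.66; payment $260.80; balance $1,564.86
Quarter 5: opening $1,564.86; interest $38.75 → $1,603.61; payment $267.26; balance $1,336.35
Quarter 6: opening $1,336.35; interest $38.75 → $1,375.10; payment $275.02; balance $1,100.08
Quarter 7: opening $1,100.08; interest $38.75 → $1,138.83; payment $284.70; balance $854.13
Quarter 8: opening $854.13; interest $38.75 → $892.88; payment $297.62; balance $595.26
Quarter 9: opening $595.26; interest $38.75 → $634.01; payment $317.00; balance $317.01
Quarter 10: opening $317.01; interest $38.75 → $355.76; payment $355.76; balance $0.00
Total paid: $2,809.97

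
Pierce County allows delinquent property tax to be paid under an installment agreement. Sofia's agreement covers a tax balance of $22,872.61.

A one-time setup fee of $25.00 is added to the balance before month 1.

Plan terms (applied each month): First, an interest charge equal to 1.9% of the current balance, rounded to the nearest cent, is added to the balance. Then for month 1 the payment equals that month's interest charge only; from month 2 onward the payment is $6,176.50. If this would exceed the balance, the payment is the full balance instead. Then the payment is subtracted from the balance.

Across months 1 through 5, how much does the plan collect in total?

$24,410.02

Month 1: opening $22,897.61; interest $435.05 → $23,332.66; payment $435.05; balance $22,897.61
Month 2: opening $22,897.61; interest $435.05 → $23,332.66; payment $6,176.50; balance $17,156.16
Month 3: opening $17,156.16; interest $325.97 → $17,482.13; payment $6,176.50; balance $11,305.63
Month 4: opening $11,305.63; interest $214.81 → $11,520.44; payment $6,176.50; balance $5,343.94
Month 5: opening $5,343.94; interest $101.53 → $5,445.47; payment $5,445.47; balance $0.00
Total paid: $24,410.02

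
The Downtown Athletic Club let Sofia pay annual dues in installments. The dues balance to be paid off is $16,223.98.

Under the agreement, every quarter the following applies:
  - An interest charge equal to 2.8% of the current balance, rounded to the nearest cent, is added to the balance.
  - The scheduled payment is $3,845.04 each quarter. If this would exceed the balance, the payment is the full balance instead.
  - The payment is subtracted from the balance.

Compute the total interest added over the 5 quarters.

$1,294.99

Quarter 1: $16,223.98 +$454.27 interest = $16,678.25; pay $3,845.04 → $12,833.21
Quarter 2: $12,833.21 +$359.33 interest = $13,192.54; pay $3,845.04 → $9,347.50
Quarter 3: $9,347.50 +$261.73 interest = $9,609.23; pay $3,845.04 → $5,764.19
Quarter 4: $5,764.19 +$161.40 interest = $5,925.59; pay $3,845.04 → $2,080.55
Quarter 5: $2,080.55 +$58.26 interest = $2,138.81; pay $2,138.81 → $0.00
Total interest: $454.27 + $359.33 + $261.73 + $161.40 + $58.26 = $1,294.99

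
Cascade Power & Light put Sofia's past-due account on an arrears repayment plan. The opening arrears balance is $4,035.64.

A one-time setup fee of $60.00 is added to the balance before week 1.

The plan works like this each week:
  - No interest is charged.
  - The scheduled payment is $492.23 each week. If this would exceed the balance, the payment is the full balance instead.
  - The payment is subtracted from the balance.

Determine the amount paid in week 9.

Week 1: $4,095.64 − $492.23 → $3,603.41
Week 2: $3,603.41 − $492.23 → $3,111.18
Week 3: $3,111.18 − $492.23 → $2,618.95
Week 4: $2,618.95 − $492.23 → $2,126.72
Week 5: $2,126.72 − $492.23 → $1,634.49
Week 6: $1,634.49 − $492.23 → $1,142.26
Week 7: $1,142.26 − $492.23 → $650.03
Week 8: $650.03 − $492.23 → $157.80
Week 9: $157.80 − $157.80 → $0.00

$157.80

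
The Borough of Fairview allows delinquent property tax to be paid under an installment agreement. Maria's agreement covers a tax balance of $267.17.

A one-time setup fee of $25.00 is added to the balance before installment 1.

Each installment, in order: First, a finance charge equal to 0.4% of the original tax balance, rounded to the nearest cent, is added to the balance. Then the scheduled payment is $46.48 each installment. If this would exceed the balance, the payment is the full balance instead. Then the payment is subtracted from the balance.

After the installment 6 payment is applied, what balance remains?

Installment 1: opening $292.17; interest $1.07 → $293.24; payment $46.48; balance $246.76
Installment 2: opening $246.76; interest $1.07 → $247.83; payment $46.48; balance $201.35
Installment 3: opening $201.35; interest $1.07 → $202.42; payment $46.48; balance $155.94
Installment 4: opening $155.94; interest $1.07 → $157.01; payment $46.48; balance $110.53
Installment 5: opening $110.53; interest $1.07 → $111.60; payment $46.48; balance $65.12
Installment 6: opening $65.12; interest $1.07 → $66.19; payment $46.48; balance $19.71

$19.71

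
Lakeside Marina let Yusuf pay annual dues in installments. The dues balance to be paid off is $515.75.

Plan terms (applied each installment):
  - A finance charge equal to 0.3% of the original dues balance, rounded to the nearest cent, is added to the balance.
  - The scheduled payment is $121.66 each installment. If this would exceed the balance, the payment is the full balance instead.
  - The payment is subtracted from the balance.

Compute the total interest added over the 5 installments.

Installment 1: opening $515.75; interest $1.55 → $517.30; payment $121.66; balance $395.64
Installment 2: opening $395.64; interest $1.55 → $397.19; payment $121.66; balance $275.53
Installment 3: opening $275.53; interest $1.55 → $277.08; payment $121.66; balance $155.42
Installment 4: opening $155.42; interest $1.55 → $156.97; payment $121.66; balance $35.31
Installment 5: opening $35.31; interest $1.55 → $36.86; payment $36.86; balance $0.00
Total interest: $1.55 + $1.55 + $1.55 + $1.55 + $1.55 = $7.75

$7.75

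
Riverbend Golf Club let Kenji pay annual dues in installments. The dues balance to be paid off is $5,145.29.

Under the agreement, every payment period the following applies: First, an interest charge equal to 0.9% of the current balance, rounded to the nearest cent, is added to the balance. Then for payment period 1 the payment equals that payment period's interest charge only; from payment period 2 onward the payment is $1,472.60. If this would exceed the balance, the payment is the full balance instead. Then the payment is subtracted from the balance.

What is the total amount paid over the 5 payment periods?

$5,299.35

# | Opening | Interest | Payment | End bal
1 | $5,145.29 | $46.31 | $46.31 | $5,145.29
2 | $5,145.29 | $46.31 | $1,472.60 | $3,719.00
3 | $3,719.00 | $33.47 | $1,472.60 | $2,279.87
4 | $2,279.87 | $20.52 | $1,472.60 | $827.79
5 | $827.79 | $7.45 | $835.24 | $0.00
Total paid: $5,299.35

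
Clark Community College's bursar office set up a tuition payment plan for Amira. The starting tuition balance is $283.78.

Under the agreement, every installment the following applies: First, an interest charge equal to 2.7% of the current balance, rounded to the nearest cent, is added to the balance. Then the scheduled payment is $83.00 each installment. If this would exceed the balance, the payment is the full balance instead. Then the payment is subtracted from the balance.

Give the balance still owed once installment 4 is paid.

$0.00

Installment 1: opening $283.78; interest $7.66 → $291.44; payment $83.00; balance $208.44
Installment 2: opening $208.44; interest $5.63 → $214.07; payment $83.00; balance $131.07
Installment 3: opening $131.07; interest $3.54 → $134.61; payment $83.00; balance $51.61
Installment 4: opening $51.61; interest $1.39 → $53.00; payment $53.00; balance $0.00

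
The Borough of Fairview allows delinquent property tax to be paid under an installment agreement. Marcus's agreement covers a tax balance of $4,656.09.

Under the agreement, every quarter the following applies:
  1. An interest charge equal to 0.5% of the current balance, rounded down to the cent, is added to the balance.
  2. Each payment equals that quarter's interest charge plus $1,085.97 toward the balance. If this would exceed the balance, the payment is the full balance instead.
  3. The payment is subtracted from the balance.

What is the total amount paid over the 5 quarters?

$4,718.19

Quarter 1: opening $4,656.09; interest $23.28 → $4,679.37; payment $1,109.25; balance $3,570.12
Quarter 2: opening $3,570.12; interest $17.85 → $3,587.97; payment $1,103.82; balance $2,484.15
Quarter 3: opening $2,484.15; interest $12.42 → $2,496.57; payment $1,098.39; balance $1,398.18
Quarter 4: opening $1,398.18; interest $6.99 → $1,405.17; payment $1,092.96; balance $312.21
Quarter 5: opening $312.21; interest $1.56 → $313.77; payment $313.77; balance $0.00
Total paid: $4,718.19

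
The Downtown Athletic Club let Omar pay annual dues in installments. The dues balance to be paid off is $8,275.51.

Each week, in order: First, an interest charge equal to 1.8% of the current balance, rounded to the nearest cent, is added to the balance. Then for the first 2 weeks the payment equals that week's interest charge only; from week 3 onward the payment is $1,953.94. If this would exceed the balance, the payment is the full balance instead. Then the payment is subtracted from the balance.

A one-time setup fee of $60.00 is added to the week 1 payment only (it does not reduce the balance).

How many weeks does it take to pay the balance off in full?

Week 1: opening $8,275.51; interest $148.96 → $8,424.47; payment $148.96 (+ $60.00 fee); balance $8,275.51
Week 2: opening $8,275.51; interest $148.96 → $8,424.47; payment $148.96; balance $8,275.51
Week 3: opening $8,275.51; interest $148.96 → $8,424.47; payment $1,953.94; balance $6,470.53
Week 4: opening $6,470.53; interest $116.47 → $6,587.00; payment $1,953.94; balance $4,633.06
Week 5: opening $4,633.06; interest $83.40 → $4,716.46; payment $1,953.94; balance $2,762.52
Week 6: opening $2,762.52; interest $49.73 → $2,812.25; payment $1,953.94; balance $858.31
Week 7: opening $858.31; interest $15.45 → $873.76; payment $873.76; balance $0.00
Balance reaches $0.00 in week 7.

7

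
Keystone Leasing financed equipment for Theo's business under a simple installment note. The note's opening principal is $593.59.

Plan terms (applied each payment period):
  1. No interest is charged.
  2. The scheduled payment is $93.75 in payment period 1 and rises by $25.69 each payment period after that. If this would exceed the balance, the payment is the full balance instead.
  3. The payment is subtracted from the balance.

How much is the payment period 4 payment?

$170.82

Payment period 1: $593.59 − $93.75 → $499.84
Payment period 2: $499.84 − $119.44 → $380.40
Payment period 3: $380.40 − $145.13 → $235.27
Payment period 4: $235.27 − $170.82 → $64.45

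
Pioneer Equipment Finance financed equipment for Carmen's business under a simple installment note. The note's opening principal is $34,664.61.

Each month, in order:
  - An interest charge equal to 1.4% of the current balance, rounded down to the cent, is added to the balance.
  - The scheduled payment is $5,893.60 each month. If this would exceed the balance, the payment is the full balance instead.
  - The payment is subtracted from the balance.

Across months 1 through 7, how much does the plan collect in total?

Month 1: opening $34,664.61; interest $485.30 → $35,149.91; payment $5,893.60; balance $29,256.31
Month 2: opening $29,256.31; interest $409.58 → $29,665.89; payment $5,893.60; balance $23,772.29
Month 3: opening $23,772.29; interest $332.81 → $24,105.10; payment $5,893.60; balance $18,211.50
Month 4: opening $18,211.50; interest $254.96 → $18,466.46; payment $5,893.60; balance $12,572.86
Month 5: opening $12,572.86; interest $176.02 → $12,748.88; payment $5,893.60; balance $6,855.28
Month 6: opening $6,855.28; interest $95.97 → $6,951.25; payment $5,893.60; balance $1,057.65
Month 7: opening $1,057.65; interest $14.80 → $1,072.45; payment $1,072.45; balance $0.00
Total paid: $36,434.05

$36,434.05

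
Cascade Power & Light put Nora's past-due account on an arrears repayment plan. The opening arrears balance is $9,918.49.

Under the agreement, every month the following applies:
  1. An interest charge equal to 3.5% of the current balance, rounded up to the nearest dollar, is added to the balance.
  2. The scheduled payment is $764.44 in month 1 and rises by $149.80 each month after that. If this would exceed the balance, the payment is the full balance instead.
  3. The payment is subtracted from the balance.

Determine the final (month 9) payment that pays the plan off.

Month 1: $9,918.49 +$348.00 interest = $10,266.49; pay $764.44 → $9,502.05
Month 2: $9,502.05 +$333.00 interest = $9,835.05; pay $914.24 → $8,920.81
Month 3: $8,920.81 +$313.00 interest = $9,233.81; pay $1,064.04 → $8,169.77
Month 4: $8,169.77 +$286.00 interest = $8,455.77; pay $1,213.84 → $7,241.93
Month 5: $7,241.93 +$254.00 interest = $7,495.93; pay $1,363.64 → $6,132.29
Month 6: $6,132.29 +$215.00 interest = $6,347.29; pay $1,513.44 → $4,833.85
Month 7: $4,833.85 +$170.00 interest = $5,003.85; pay $1,663.24 → $3,340.61
Month 8: $3,340.61 +$117.00 interest = $3,457.61; pay $1,813.04 → $1,644.57
Month 9: $1,644.57 +$58.00 interest = $1,702.57; pay $1,702.57 → $0.00

$1,702.57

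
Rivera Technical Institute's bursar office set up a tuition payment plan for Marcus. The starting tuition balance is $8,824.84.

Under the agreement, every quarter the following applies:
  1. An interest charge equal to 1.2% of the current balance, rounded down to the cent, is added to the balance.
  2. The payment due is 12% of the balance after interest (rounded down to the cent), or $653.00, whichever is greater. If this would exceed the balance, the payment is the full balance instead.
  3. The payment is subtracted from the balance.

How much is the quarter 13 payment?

Quarter 1: $8,824.84 +$105.89 interest = $8,930.73; pay $1,071.68 → $7,859.05
Quarter 2: $7,859.05 +$94.30 interest = $7,953.35; pay $954.40 → $6,998.95
Quarter 3: $6,998.95 +$83.98 interest = $7,082.93; pay $849.95 → $6,232.98
Quarter 4: $6,232.98 +$74.79 interest = $6,307.77; pay $756.93 → $5,550.84
Quarter 5: $5,550.84 +$66.61 interest = $5,617.45; pay $674.09 → $4,943.36
Quarter 6: $4,943.36 +$59.32 interest = $5,002.68; pay $653.00 → $4,349.68
Quarter 7: $4,349.68 +$52.19 interest = $4,401.87; pay $653.00 → $3,748.87
Quarter 8: $3,748.87 +$44.98 interest = $3,793.85; pay $653.00 → $3,140.85
Quarter 9: $3,140.85 +$37.69 interest = $3,178.54; pay $653.00 → $2,525.54
Quarter 10: $2,525.54 +$30.30 interest = $2,555.84; pay $653.00 → $1,902.84
Quarter 11: $1,902.84 +$22.83 interest = $1,925.67; pay $653.00 → $1,272.67
Quarter 12: $1,272.67 +$15.27 interest = $1,287.94; pay $653.00 → $634.94
Quarter 13: $634.94 +$7.61 interest = $642.55; pay $642.55 → $0.00

$642.55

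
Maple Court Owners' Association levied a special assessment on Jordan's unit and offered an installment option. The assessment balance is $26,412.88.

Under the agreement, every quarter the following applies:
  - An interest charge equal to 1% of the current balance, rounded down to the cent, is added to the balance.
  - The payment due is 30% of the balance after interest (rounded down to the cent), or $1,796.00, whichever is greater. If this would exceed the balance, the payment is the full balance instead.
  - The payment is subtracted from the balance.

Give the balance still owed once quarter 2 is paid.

$13,202.45

Quarter 1: opening $26,412.88; interest $264.12 → $26,677.00; payment $8,003.10; balance $18,673.90
Quarter 2: opening $18,673.90; interest $186.73 → $18,860.63; payment $5,658.18; balance $13,202.45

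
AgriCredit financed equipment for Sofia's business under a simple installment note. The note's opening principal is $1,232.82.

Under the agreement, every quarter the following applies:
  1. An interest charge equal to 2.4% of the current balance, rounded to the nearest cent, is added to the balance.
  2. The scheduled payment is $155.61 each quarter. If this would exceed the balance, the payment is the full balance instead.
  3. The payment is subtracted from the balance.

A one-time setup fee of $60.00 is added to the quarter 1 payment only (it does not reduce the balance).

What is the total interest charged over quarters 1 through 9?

$151.09

Quarter 1: $1,232.82 +$29.59 interest = $1,262.41; pay $155.61 (+ $60.00 fee) → $1,106.80
Quarter 2: $1,106.80 +$26.56 interest = $1,133.36; pay $155.61 → $977.75
Quarter 3: $977.75 +$23.47 interest = $1,001.22; pay $155.61 → $845.61
Quarter 4: $845.61 +$20.29 interest = $865.90; pay $155.61 → $710.29
Quarter 5: $710.29 +$17.05 interest = $727.34; pay $155.61 → $571.73
Quarter 6: $571.73 +$13.72 interest = $585.45; pay $155.61 → $429.84
Quarter 7: $429.84 +$10.32 interest = $440.16; pay $155.61 → $284.55
Quarter 8: $284.55 +$6.83 interest = $291.38; pay $155.61 → $135.77
Quarter 9: $135.77 +$3.26 interest = $139.03; pay $139.03 → $0.00
Total interest: $29.59 + $26.56 + $23.47 + $20.29 + $17.05 + $13.72 + $10.32 + $6.83 + $3.26 = $151.09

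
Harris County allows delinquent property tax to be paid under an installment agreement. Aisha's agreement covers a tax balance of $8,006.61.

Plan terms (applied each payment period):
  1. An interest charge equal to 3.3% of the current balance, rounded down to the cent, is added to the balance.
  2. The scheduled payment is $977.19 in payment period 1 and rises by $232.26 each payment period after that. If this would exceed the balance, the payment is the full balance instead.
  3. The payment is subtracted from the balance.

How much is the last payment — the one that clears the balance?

Payment period 1: opening $8,006.61; interest $264.21 → $8,270.82; payment $977.19; balance $7,293.63
Payment period 2: opening $7,293.63; interest $240.68 → $7,534.31; payment $1,209.45; balance $6,324.86
Payment period 3: opening $6,324.86; interest $208.72 → $6,533.58; payment $1,441.71; balance $5,091.87
Payment period 4: opening $5,091.87; interest $168.03 → $5,259.90; payment $1,673.97; balance $3,585.93
Payment period 5: opening $3,585.93; interest $118.33 → $3,704.26; payment $1,906.23; balance $1,798.03
Payment period 6: opening $1,798.03; interest $59.33 → $1,857.36; payment $1,857.36; balance $0.00

$1,857.36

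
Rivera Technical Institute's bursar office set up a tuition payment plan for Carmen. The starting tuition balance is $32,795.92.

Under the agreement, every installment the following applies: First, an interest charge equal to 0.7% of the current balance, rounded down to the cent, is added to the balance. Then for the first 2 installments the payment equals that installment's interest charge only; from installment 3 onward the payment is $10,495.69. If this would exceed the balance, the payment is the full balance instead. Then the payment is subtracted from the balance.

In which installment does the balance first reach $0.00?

6

Installment 1: $32,795.92 +$229.57 interest = $33,025.49; pay $229.57 → $32,795.92
Installment 2: $32,795.92 +$229.57 interest = $33,025.49; pay $229.57 → $32,795.92
Installment 3: $32,795.92 +$229.57 interest = $33,025.49; pay $10,495.69 → $22,529.80
Installment 4: $22,529.80 +$157.70 interest = $22,687.50; pay $10,495.69 → $12,191.81
Installment 5: $12,191.81 +$85.34 interest = $12,277.15; pay $10,495.69 → $1,781.46
Installment 6: $1,781.46 +$12.47 interest = $1,793.93; pay $1,793.93 → $0.00
Balance reaches $0.00 in installment 6.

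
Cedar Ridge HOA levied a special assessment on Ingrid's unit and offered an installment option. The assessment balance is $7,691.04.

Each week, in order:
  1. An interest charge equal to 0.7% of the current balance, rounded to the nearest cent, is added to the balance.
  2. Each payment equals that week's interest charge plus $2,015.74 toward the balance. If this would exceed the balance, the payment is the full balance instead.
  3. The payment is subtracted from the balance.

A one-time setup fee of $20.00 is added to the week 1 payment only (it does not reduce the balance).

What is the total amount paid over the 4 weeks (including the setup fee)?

$7,841.74

Week 1: opening $7,691.04; interest $53.84 → $7,744.88; payment $2,069.58 (+ $20.00 fee); balance $5,675.30
Week 2: opening $5,675.30; interest $39.73 → $5,715.03; payment $2,055.47; balance $3,659.56
Week 3: opening $3,659.56; interest $25.62 → $3,685.18; payment $2,041.36; balance $1,643.82
Week 4: opening $1,643.82; interest $11.51 → $1,655.33; payment $1,655.33; balance $0.00
Total paid: $7,841.74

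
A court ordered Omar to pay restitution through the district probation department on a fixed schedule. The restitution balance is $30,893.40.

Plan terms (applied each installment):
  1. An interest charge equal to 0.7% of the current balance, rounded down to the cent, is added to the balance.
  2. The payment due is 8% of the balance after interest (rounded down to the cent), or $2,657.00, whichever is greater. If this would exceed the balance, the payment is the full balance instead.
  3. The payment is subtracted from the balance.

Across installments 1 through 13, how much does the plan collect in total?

$32,337.17

Installment 1: opening $30,893.40; interest $216.25 → $31,109.65; payment $2,657.00; balance $28,452.65
Installment 2: opening $28,452.65; interest $199.16 → $28,651.81; payment $2,657.00; balance $25,994.81
Installment 3: opening $25,994.81; interest $181.96 → $26,176.77; payment $2,657.00; balance $23,519.77
Installment 4: opening $23,519.77; interest $164.63 → $23,684.40; payment $2,657.00; balance $21,027.40
Installment 5: opening $21,027.40; interest $147.19 → $21,174.59; payment $2,657.00; balance $18,517.59
Installment 6: opening $18,517.59; interest $129.62 → $18,647.21; payment $2,657.00; balance $15,990.21
Installment 7: opening $15,990.21; interest $111.93 → $16,102.14; payment $2,657.00; balance $13,445.14
Installment 8: opening $13,445.14; interest $94.11 → $13,539.25; payment $2,657.00; balance $10,882.25
Installment 9: opening $10,882.25; interest $76.17 → $10,958.42; payment $2,657.00; balance $8,301.42
Installment 10: opening $8,301.42; interest $58.10 → $8,359.52; payment $2,657.00; balance $5,702.52
Installment 11: opening $5,702.52; interest $39.91 → $5,742.43; payment $2,657.00; balance $3,085.43
Installment 12: opening $3,085.43; interest $21.59 → $3,107.02; payment $2,657.00; balance $450.02
Installment 13: opening $450.02; interest $3.15 → $453.17; payment $453.17; balance $0.00
Total paid: $32,337.17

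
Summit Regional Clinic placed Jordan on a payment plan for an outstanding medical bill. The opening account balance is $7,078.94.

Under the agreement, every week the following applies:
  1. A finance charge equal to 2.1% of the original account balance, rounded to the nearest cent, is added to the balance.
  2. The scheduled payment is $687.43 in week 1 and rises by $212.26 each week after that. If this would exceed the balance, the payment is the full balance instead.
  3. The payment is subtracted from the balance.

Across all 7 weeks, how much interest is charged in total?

$1,040.62

Week 1: opening $7,078.94; interest $148.66 → $7,227.60; payment $687.43; balance $6,540.17
Week 2: opening $6,540.17; interest $148.66 → $6,688.83; payment $899.69; balance $5,789.14
Week 3: opening $5,789.14; interest $148.66 → $5,937.80; payment $1,111.95; balance $4,825.85
Week 4: opening $4,825.85; interest $148.66 → $4,974.51; payment $1,324.21; balance $3,650.30
Week 5: opening $3,650.30; interest $148.66 → $3,798.96; payment $1,536.47; balance $2,262.49
Week 6: opening $2,262.49; interest $148.66 → $2,411.15; payment $1,748.73; balance $662.42
Week 7: opening $662.42; interest $148.66 → $811.08; payment $811.08; balance $0.00
Total interest: $148.66 + $148.66 + $148.66 + $148.66 + $148.66 + $148.66 + $148.66 = $1,040.62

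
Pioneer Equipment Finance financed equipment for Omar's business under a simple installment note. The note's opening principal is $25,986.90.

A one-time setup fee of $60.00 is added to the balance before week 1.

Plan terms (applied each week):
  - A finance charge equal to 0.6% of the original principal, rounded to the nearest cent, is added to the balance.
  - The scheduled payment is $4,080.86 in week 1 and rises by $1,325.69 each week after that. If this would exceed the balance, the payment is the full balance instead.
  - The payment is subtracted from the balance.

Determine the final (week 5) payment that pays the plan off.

Week 1: $26,046.90 +$155.92 interest = $26,202.82; pay $4,080.86 → $22,121.96
Week 2: $22,121.96 +$155.92 interest = $22,277.88; pay $5,406.55 → $16,871.33
Week 3: $16,871.33 +$155.92 interest = $17,027.25; pay $6,732.24 → $10,295.01
Week 4: $10,295.01 +$155.92 interest = $10,450.93; pay $8,057.93 → $2,393.00
Week 5: $2,393.00 +$155.92 interest = $2,548.92; pay $2,548.92 → $0.00

$2,548.92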